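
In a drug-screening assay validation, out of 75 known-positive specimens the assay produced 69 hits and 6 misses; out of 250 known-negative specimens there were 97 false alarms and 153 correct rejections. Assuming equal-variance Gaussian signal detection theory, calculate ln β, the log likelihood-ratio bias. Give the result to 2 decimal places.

ln β = -0.95

H = 69/75 = 0.9200
FA = 97/250 = 0.3880
z(0.9200) = 1.405, z(0.3880) = -0.285
ln β = −½·[z(H)² − z(FA)²] = −0.5 × (1.974 − 0.081) = -0.9465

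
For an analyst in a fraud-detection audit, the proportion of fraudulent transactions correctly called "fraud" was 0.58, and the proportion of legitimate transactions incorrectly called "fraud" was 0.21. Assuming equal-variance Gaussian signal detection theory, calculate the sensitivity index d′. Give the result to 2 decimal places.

z(H) = z(0.58) = 0.2019
z(FA) = z(0.21) = -0.8064
d' = z(H) − z(FA) = 0.2019 − (-0.8064) = 1.0083

d′ = 1.01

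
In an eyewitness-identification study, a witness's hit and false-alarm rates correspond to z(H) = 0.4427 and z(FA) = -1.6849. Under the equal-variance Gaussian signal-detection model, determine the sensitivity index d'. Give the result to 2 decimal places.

d' = z(H) − z(FA) = 0.4427 − (-1.6849) = 2.1276

d' = 2.13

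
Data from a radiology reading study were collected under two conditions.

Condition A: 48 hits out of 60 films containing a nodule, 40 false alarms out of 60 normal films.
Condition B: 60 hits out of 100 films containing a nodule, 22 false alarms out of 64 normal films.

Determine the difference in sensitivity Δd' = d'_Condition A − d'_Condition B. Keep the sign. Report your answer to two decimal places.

Condition A: z(0.8000) = 0.842, z(0.6667) = 0.431, d' = 0.411
Condition B: z(0.6000) = 0.253, z(0.3438) = -0.402, d' = 0.655
Δd' = d'_Condition A − d'_Condition B = 0.411 − 0.655 = -0.244
Condition B has the higher sensitivity.

Δd' = -0.24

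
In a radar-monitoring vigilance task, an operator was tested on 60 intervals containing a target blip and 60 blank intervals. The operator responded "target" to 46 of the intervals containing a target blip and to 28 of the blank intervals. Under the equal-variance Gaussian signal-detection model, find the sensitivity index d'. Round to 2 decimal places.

d' = 0.81

H = 46/60 = 0.7667
FA = 28/60 = 0.4667
z(H) = z(0.7667) = 0.728
z(FA) = z(0.4667) = -0.084
d' = z(H) − z(FA) = 0.728 − (-0.084) = 0.812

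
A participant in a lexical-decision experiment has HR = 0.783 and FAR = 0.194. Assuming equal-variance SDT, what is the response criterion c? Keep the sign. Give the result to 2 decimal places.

Φ⁻¹(H) = Φ⁻¹(0.783) = 0.782
Φ⁻¹(FA) = Φ⁻¹(0.194) = -0.863
c = −½·[z(H) + z(FA)] = −0.5 × (0.782 + (-0.863)) = 0.0405

c = 0.04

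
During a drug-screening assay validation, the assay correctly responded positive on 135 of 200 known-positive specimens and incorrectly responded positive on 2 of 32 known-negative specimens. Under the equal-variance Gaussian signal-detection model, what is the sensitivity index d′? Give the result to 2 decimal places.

H = 135/200 = 0.6750
FA = 2/32 = 0.0625
z(0.6750) = 0.454, z(0.0625) = -1.534
d' = z(H) − z(FA) = 0.454 − (-1.534) = 1.988

d′ = 1.99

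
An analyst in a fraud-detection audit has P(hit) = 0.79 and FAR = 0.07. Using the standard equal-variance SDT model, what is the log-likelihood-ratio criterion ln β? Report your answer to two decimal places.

ln β = 0.76

z(H) = 0.806
z(FA) = -1.476
ln β = −½·[z(H)² − z(FA)²] = −0.5 × (0.650 − 2.179) = 0.7645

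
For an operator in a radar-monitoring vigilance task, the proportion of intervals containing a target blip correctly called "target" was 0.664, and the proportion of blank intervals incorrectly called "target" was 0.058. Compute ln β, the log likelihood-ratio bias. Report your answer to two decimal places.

Φ⁻¹(0.664) = 0.423, Φ⁻¹(0.058) = -1.572
ln β = −½·[z(H)² − z(FA)²] = −0.5 × (0.179 − 2.471) = 1.146

ln β = 1.15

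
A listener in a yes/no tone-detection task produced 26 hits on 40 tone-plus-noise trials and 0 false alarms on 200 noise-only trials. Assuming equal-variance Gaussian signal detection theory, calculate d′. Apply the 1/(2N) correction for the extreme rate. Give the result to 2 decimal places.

The false-alarm rate is 0/200 = 0, so apply the 1/(2N) correction: FA → 1/(2·200) = 0.00250.
z(H) = z(0.65000) = 0.385
z(FA) = z(0.00250) = -2.807
d' = 0.385 − (-2.807) = 3.192

d′ = 3.19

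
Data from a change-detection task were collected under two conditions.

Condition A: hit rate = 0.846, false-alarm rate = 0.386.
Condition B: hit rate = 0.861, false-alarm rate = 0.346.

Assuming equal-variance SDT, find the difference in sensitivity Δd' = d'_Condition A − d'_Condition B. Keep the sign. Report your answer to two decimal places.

Condition A: z(0.846) = 1.019, z(0.386) = -0.290, d' = 1.309
Condition B: z(0.861) = 1.085, z(0.346) = -0.396, d' = 1.481
Δd' = d'_Condition A − d'_Condition B = 1.309 − 1.481 = -0.172
Condition B has the higher sensitivity.

Δd' = -0.17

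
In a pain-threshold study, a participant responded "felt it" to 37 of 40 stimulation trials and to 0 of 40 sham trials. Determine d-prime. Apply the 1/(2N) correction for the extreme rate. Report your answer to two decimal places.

d-prime = 3.68

The false-alarm rate is 0/40 = 0, so apply the 1/(2N) correction: FA → 1/(2·40) = 0.01250.
z(H) = z(0.92500) = 1.440
z(FA) = z(0.01250) = -2.241
d' = 1.440 − (-2.241) = 3.681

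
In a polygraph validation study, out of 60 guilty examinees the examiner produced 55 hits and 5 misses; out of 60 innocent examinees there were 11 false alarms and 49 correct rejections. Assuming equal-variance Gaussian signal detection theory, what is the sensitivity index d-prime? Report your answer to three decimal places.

H = 55/60 = 0.9167
FA = 11/60 = 0.1833
Φ⁻¹(H) = 1.3832
Φ⁻¹(FA) = -0.9029
d' = z(H) − z(FA) = 1.3832 − (-0.9029) = 2.2861

d-prime = 2.286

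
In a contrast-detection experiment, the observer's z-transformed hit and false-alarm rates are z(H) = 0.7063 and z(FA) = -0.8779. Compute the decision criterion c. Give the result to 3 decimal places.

c = −½·[z(H) + z(FA)] = −½·(0.7063 + (-0.8779)) = 0.0858

c = 0.086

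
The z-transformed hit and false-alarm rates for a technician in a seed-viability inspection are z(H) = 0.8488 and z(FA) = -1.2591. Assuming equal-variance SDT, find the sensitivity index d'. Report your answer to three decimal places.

d' = z(H) − z(FA) = 0.8488 − (-1.2591) = 2.1079

d' = 2.108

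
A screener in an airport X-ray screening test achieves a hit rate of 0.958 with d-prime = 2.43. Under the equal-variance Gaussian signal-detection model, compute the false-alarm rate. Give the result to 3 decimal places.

z(hit rate) = z(0.958) = 1.7279
z(FA) = z(H) − d' = 1.7279 − 2.43 = -0.7021
false-alarm rate = Φ(-0.7021) = 0.2413

false-alarm rate = 0.241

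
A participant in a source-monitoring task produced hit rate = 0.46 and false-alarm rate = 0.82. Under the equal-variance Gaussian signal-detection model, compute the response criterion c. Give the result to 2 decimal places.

c = -0.41

Φ⁻¹(0.46) = -0.1004, Φ⁻¹(0.82) = 0.9154
c = −½·[z(H) + z(FA)] = −0.5 × (-0.1004 + 0.9154) = -0.4075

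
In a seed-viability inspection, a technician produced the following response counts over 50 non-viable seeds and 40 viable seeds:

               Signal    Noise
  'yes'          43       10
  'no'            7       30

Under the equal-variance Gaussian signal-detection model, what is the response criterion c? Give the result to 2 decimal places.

H = 43/50 = 0.8600
FA = 10/40 = 0.2500
z(0.8600) = 1.080, z(0.2500) = -0.674
c = −½·[z(H) + z(FA)] = −0.5 × (1.080 + (-0.674)) = -0.203
c < 0: the technician has a liberal response bias.

c = -0.20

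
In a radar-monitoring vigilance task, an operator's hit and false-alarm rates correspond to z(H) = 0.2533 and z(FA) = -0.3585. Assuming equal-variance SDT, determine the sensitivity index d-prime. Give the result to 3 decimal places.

d-prime = 0.612

d' = z(H) − z(FA) = 0.2533 − (-0.3585) = 0.6118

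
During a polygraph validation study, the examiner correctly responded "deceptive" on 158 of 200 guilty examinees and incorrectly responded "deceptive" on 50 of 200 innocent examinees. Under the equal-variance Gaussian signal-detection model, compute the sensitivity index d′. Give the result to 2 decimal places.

d′ = 1.48

H = 158/200 = 0.7900
FA = 50/200 = 0.2500
Φ⁻¹(H) = Φ⁻¹(0.7900) = 0.806
Φ⁻¹(FA) = Φ⁻¹(0.2500) = -0.674
d' = z(H) − z(FA) = 0.806 − (-0.674) = 1.480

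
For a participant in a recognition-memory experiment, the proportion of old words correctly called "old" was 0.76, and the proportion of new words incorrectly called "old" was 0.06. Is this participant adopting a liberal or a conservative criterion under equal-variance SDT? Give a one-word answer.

z(H) = 0.706, z(FA) = -1.555
c = −½·(z(H) + z(FA)) = 0.4245
c > 0 → conservative criterion (biased toward responding “no”).

conservative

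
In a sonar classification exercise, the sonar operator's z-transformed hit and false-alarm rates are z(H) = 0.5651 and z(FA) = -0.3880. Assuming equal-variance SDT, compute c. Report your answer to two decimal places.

c = -0.09

c = −½·[z(H) + z(FA)] = −½·(0.5651 + (-0.3880)) = -0.08855
c < 0: the sonar operator has a liberal response bias.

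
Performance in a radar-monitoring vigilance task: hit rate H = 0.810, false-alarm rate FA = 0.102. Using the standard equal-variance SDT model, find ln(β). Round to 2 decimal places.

ln β = 0.42

z(H) = 0.878
z(FA) = -1.270
ln β = −½·[z(H)² − z(FA)²] = −0.5 × (0.771 − 1.613) = 0.421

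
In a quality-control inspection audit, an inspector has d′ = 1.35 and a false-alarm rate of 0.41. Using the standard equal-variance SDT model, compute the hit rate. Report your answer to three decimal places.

z(false-alarm rate) = z(0.41) = -0.2275
z(H) = z(FA) + d' = -0.2275 + 1.35 = 1.1225
hit rate = Φ(1.1225) = 0.8692

hit rate = 0.869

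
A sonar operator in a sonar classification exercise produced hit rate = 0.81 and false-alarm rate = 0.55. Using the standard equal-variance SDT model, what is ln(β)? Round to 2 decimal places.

z(H) = z(0.81) = 0.878
z(FA) = z(0.55) = 0.126
ln β = −½·[z(H)² − z(FA)²] = −0.5 × (0.771 − 0.016) = -0.3775

ln β = -0.38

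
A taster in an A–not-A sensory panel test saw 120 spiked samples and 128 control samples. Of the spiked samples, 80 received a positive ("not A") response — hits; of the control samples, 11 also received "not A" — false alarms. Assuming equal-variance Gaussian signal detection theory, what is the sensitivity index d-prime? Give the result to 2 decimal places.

H = 80/120 = 0.6667
FA = 11/128 = 0.0859
z(0.6667) = 0.4308, z(0.0859) = -1.3664
d' = z(H) − z(FA) = 0.4308 − (-1.3664) = 1.7972

d-prime = 1.80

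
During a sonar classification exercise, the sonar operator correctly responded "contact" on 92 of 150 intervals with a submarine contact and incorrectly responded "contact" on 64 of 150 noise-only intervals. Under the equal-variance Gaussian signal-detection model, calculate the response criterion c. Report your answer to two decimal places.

c = -0.05

H = 92/150 = 0.6133
FA = 64/150 = 0.4267
Φ⁻¹(H) = 0.288
Φ⁻¹(FA) = -0.185
c = −½·[z(H) + z(FA)] = −0.5 × (0.288 + (-0.185)) = -0.0515
c < 0: the sonar operator has a liberal response bias.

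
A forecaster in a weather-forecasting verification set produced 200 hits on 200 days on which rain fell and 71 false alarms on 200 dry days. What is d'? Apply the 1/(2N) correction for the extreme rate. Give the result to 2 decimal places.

The hit rate is 200/200 = 1, so apply the 1/(2N) correction: H → 1 − 1/(2·200) = 0.99750.
z(H) = z(0.99750) = 2.807
z(FA) = z(0.35500) = -0.372
d' = 2.807 − (-0.372) = 3.179

d' = 3.18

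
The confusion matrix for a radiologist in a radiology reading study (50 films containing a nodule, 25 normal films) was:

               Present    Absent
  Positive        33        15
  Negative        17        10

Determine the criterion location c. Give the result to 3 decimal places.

c = -0.333

H = 33/50 = 0.6600
FA = 15/25 = 0.6000
z(H) = 0.4125
z(FA) = 0.2533
c = −½·[z(H) + z(FA)] = −0.5 × (0.4125 + 0.2533) = -0.3329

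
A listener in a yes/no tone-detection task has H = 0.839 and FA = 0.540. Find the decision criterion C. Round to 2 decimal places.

z(H) = z(0.839) = 0.990
z(FA) = z(0.540) = 0.100
c = −½·[z(H) + z(FA)] = −0.5 × (0.990 + 0.100) = -0.545
c < 0: the listener has a liberal response bias.

C = -0.55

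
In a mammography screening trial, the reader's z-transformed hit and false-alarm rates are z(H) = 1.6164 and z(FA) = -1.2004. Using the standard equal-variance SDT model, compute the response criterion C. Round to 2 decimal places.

C = -0.21

c = −½·[z(H) + z(FA)] = −½·(1.6164 + (-1.2004)) = -0.2080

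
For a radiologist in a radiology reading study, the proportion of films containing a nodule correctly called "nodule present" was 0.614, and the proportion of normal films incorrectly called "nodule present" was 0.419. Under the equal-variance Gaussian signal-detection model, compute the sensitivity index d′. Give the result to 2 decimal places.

d′ = 0.49

z(H) = 0.290
z(FA) = -0.204
d' = z(H) − z(FA) = 0.290 − (-0.204) = 0.494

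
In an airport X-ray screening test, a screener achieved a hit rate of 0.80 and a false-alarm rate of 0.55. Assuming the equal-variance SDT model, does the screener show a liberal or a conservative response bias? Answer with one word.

z(H) = 0.842, z(FA) = 0.126
c = −½·(z(H) + z(FA)) = -0.484
c < 0 → liberal criterion (biased toward responding “yes”).

liberal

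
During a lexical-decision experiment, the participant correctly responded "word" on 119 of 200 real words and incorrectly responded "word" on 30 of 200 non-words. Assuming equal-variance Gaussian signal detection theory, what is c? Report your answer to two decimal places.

c = 0.40

H = 119/200 = 0.5950
FA = 30/200 = 0.1500
z(H) = 0.240
z(FA) = -1.036
c = −½·[z(H) + z(FA)] = −0.5 × (0.240 + (-1.036)) = 0.398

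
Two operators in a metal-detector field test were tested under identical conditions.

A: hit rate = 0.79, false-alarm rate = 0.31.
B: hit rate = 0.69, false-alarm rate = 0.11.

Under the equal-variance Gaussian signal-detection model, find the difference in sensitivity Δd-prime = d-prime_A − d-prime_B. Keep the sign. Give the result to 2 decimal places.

Δd-prime = -0.42

A: z(0.79) = 0.806, z(0.31) = -0.496, d' = 1.302
B: z(0.69) = 0.496, z(0.11) = -1.227, d' = 1.723
Δd' = d'_A − d'_B = 1.302 − 1.723 = -0.421
B has the higher sensitivity.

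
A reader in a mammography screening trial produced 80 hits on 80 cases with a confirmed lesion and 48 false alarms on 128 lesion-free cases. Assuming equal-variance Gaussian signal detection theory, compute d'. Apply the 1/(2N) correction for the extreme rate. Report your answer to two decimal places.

The hit rate is 80/80 = 1, so apply the 1/(2N) correction: H → 1 − 1/(2·80) = 0.99375.
z(H) = z(0.99375) = 2.498
z(FA) = z(0.37500) = -0.319
d' = 2.498 − (-0.319) = 2.817

d' = 2.82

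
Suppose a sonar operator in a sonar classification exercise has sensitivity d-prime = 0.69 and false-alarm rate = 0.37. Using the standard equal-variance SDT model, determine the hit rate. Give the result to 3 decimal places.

hit rate = 0.640

z(false-alarm rate) = z(0.37) = -0.3319
z(H) = z(FA) + d' = -0.3319 + 0.69 = 0.3581
hit rate = Φ(0.3581) = 0.6399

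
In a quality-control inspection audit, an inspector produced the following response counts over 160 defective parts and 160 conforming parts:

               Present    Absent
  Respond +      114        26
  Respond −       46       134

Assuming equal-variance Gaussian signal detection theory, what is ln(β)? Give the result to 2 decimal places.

ln β = 0.33

H = 114/160 = 0.7125
FA = 26/160 = 0.1625
Φ⁻¹(H) = Φ⁻¹(0.7125) = 0.561
Φ⁻¹(FA) = Φ⁻¹(0.1625) = -0.984
ln β = −½·[z(H)² − z(FA)²] = −0.5 × (0.315 − 0.968) = 0.3265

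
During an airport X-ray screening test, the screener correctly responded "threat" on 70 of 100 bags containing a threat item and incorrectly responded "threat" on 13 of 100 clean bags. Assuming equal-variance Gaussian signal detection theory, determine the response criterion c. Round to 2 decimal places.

c = 0.30

H = 70/100 = 0.7000
FA = 13/100 = 0.1300
z(H) = 0.524
z(FA) = -1.126
c = −½·[z(H) + z(FA)] = −0.5 × (0.524 + (-1.126)) = 0.301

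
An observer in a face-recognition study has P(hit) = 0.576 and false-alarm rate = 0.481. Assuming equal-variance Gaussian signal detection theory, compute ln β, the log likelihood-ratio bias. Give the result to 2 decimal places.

Φ⁻¹(H) = Φ⁻¹(0.576) = 0.192
Φ⁻¹(FA) = Φ⁻¹(0.481) = -0.048
ln β = −½·[z(H)² − z(FA)²] = −0.5 × (0.037 − 0.002) = -0.0175

ln β = -0.02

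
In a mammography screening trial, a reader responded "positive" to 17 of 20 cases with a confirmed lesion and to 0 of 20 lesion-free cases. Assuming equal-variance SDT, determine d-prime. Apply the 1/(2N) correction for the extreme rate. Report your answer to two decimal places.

d-prime = 3.00

The false-alarm rate is 0/20 = 0, so apply the 1/(2N) correction: FA → 1/(2·20) = 0.02500.
z(H) = z(0.85000) = 1.036
z(FA) = z(0.02500) = -1.960
d' = 1.036 − (-1.960) = 2.996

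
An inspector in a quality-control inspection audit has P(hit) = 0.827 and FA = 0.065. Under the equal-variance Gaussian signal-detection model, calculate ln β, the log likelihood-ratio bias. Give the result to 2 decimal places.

z(0.827) = 0.942, z(0.065) = -1.514
ln β = −½·[z(H)² − z(FA)²] = −0.5 × (0.887 − 2.292) = 0.7025

ln β = 0.70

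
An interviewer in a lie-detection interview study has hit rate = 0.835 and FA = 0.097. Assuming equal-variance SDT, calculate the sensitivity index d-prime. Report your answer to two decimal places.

z(H) = z(0.835) = 0.974
z(FA) = z(0.097) = -1.299
d' = z(H) − z(FA) = 0.974 − (-1.299) = 2.273

d-prime = 2.27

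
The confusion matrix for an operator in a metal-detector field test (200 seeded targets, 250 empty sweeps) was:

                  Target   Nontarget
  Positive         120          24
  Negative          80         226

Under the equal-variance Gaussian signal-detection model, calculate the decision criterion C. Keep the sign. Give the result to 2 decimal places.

H = 120/200 = 0.6000
FA = 24/250 = 0.0960
Φ⁻¹(H) = Φ⁻¹(0.6000) = 0.2533
Φ⁻¹(FA) = Φ⁻¹(0.0960) = -1.3047
c = −½·[z(H) + z(FA)] = −0.5 × (0.2533 + (-1.3047)) = 0.5257
c > 0: the operator has a conservative response bias.

C = 0.53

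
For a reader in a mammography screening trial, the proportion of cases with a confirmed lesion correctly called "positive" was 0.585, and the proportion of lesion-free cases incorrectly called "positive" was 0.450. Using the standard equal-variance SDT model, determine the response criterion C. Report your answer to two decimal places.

z(H) = z(0.585) = 0.215
z(FA) = z(0.450) = -0.126
c = −½·[z(H) + z(FA)] = −0.5 × (0.215 + (-0.126)) = -0.0445

C = -0.04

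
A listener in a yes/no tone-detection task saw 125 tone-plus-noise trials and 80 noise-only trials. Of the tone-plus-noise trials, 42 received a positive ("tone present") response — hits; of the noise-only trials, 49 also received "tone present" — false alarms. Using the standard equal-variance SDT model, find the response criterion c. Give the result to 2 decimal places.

H = 42/125 = 0.3360
FA = 49/80 = 0.6125
z(H) = z(0.3360) = -0.423
z(FA) = z(0.6125) = 0.286
c = −½·[z(H) + z(FA)] = −0.5 × (-0.423 + 0.286) = 0.0685

c = 0.07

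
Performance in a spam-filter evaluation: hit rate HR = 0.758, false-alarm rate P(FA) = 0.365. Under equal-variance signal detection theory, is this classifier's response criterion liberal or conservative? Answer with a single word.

z(H) = 0.700, z(FA) = -0.345
c = −½·(z(H) + z(FA)) = -0.1775
c < 0 → liberal criterion (biased toward responding “yes”).

liberal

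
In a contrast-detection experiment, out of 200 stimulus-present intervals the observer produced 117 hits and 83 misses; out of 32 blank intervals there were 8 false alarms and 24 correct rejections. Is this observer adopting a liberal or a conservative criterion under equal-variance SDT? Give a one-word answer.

conservative

z(H) = 0.215, z(FA) = -0.674
c = −½·(z(H) + z(FA)) = 0.2295
c > 0 → conservative criterion (biased toward responding “no”).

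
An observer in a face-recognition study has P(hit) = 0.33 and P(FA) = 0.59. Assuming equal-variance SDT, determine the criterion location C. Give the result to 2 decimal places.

C = 0.11

z(0.33) = -0.440, z(0.59) = 0.228
c = −½·[z(H) + z(FA)] = −0.5 × (-0.440 + 0.228) = 0.106
c > 0: the observer has a conservative response bias.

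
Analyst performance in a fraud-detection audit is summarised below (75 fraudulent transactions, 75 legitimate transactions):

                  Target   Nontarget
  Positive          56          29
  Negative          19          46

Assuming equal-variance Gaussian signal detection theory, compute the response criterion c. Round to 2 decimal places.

H = 56/75 = 0.7467
FA = 29/75 = 0.3867
z(H) = z(0.7467) = 0.664
z(FA) = z(0.3867) = -0.288
c = −½·[z(H) + z(FA)] = −0.5 × (0.664 + (-0.288)) = -0.188
c < 0: the analyst has a liberal response bias.

c = -0.19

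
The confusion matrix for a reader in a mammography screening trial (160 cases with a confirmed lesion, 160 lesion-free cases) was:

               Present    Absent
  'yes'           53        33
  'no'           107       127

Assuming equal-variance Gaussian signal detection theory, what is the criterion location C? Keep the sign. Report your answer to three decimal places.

C = 0.628

H = 53/160 = 0.3312
FA = 33/160 = 0.2062
Φ⁻¹(0.3312) = -0.4366, Φ⁻¹(0.2062) = -0.8197
c = −½·[z(H) + z(FA)] = −0.5 × (-0.4366 + (-0.8197)) = 0.62815
c > 0: the reader has a conservative response bias.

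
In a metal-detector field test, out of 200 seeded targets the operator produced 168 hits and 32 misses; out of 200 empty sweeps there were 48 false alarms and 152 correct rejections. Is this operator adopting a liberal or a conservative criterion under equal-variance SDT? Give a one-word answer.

liberal

z(H) = 0.994, z(FA) = -0.706
c = −½·(z(H) + z(FA)) = -0.144
c < 0 → liberal criterion (biased toward responding “yes”).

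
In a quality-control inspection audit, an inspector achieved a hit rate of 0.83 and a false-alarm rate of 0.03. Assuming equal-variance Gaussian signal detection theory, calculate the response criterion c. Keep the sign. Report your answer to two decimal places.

c = 0.46

z(H) = z(0.83) = 0.9542
z(FA) = z(0.03) = -1.8808
c = −½·[z(H) + z(FA)] = −0.5 × (0.9542 + (-1.8808)) = 0.4633
c > 0: the inspector has a conservative response bias.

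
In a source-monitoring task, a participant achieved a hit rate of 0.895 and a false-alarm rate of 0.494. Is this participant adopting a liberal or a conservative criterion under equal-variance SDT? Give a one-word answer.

z(H) = 1.254, z(FA) = -0.015
c = −½·(z(H) + z(FA)) = -0.6195
c < 0 → liberal criterion (biased toward responding “yes”).

liberal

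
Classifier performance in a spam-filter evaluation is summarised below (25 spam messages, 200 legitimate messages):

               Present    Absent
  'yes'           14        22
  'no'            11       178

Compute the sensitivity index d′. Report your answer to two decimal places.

d′ = 1.38

H = 14/25 = 0.5600
FA = 22/200 = 0.1100
z(H) = z(0.5600) = 0.1510
z(FA) = z(0.1100) = -1.2265
d' = z(H) − z(FA) = 0.1510 − (-1.2265) = 1.3775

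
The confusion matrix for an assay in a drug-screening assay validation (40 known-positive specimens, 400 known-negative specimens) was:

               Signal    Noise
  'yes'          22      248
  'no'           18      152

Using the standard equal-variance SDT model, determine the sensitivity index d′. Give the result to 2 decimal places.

H = 22/40 = 0.5500
FA = 248/400 = 0.6200
z(H) = z(0.5500) = 0.126
z(FA) = z(0.6200) = 0.305
d' = z(H) − z(FA) = 0.126 − 0.305 = -0.179

d′ = -0.18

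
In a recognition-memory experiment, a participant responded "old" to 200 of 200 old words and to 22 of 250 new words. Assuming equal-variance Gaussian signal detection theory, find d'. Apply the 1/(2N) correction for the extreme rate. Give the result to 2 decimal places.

d' = 4.16

The hit rate is 200/200 = 1, so apply the 1/(2N) correction: H → 1 − 1/(2·200) = 0.99750.
z(H) = z(0.99750) = 2.807
z(FA) = z(0.08800) = -1.353
d' = 2.807 − (-1.353) = 4.160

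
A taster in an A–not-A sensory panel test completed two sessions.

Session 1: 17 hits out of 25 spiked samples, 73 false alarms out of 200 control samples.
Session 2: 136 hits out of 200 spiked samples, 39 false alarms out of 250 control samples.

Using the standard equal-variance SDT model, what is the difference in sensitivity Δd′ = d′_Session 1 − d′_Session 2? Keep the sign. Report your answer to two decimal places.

Session 1: z(0.6800) = 0.468, z(0.3650) = -0.345, d' = 0.813
Session 2: z(0.6800) = 0.468, z(0.1560) = -1.011, d' = 1.479
Δd' = d'_Session 1 − d'_Session 2 = 0.813 − 1.479 = -0.666
Session 2 has the higher sensitivity.

Δd′ = -0.67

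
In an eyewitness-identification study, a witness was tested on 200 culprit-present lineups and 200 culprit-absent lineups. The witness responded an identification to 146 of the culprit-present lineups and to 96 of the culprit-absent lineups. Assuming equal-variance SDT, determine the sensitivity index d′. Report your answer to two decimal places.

d′ = 0.66

H = 146/200 = 0.7300
FA = 96/200 = 0.4800
z(H) = z(0.7300) = 0.613
z(FA) = z(0.4800) = -0.050
d' = z(H) − z(FA) = 0.613 − (-0.050) = 0.663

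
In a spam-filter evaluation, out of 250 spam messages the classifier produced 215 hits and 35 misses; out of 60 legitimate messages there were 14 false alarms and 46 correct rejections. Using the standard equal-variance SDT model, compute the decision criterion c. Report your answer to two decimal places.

H = 215/250 = 0.8600
FA = 14/60 = 0.2333
z(H) = 1.080
z(FA) = -0.728
c = −½·[z(H) + z(FA)] = −0.5 × (1.080 + (-0.728)) = -0.176
c < 0: the classifier has a liberal response bias.

c = -0.18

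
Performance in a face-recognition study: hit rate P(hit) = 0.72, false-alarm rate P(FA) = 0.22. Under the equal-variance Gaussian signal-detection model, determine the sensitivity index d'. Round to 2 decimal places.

d' = 1.36

Φ⁻¹(H) = 0.583
Φ⁻¹(FA) = -0.772
d' = z(H) − z(FA) = 0.583 − (-0.772) = 1.355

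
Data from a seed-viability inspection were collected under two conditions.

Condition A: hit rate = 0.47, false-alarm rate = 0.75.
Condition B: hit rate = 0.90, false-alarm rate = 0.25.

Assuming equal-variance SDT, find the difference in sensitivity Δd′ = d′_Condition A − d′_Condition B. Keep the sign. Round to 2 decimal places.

Condition A: z(0.47) = -0.075, z(0.75) = 0.674, d' = -0.749
Condition B: z(0.90) = 1.282, z(0.25) = -0.674, d' = 1.956
Δd' = d'_Condition A − d'_Condition B = -0.749 − 1.956 = -2.705
Condition B has the higher sensitivity.

Δd′ = -2.71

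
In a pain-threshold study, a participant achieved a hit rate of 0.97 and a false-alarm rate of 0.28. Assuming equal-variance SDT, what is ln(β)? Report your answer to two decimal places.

ln β = -1.60

Φ⁻¹(H) = 1.881
Φ⁻¹(FA) = -0.583
ln β = −½·[z(H)² − z(FA)²] = −0.5 × (3.538 − 0.340) = -1.599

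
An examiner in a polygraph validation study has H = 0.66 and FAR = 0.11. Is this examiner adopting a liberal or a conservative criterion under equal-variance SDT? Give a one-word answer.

conservative

z(H) = 0.412, z(FA) = -1.227
c = −½·(z(H) + z(FA)) = 0.4075
c > 0 → conservative criterion (biased toward responding “no”).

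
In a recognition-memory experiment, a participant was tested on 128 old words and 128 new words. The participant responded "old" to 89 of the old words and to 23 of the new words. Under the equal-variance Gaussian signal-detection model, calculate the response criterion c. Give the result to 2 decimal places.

H = 89/128 = 0.6953
FA = 23/128 = 0.1797
z(H) = 0.5109
z(FA) = -0.9165
c = −½·[z(H) + z(FA)] = −0.5 × (0.5109 + (-0.9165)) = 0.2028

c = 0.20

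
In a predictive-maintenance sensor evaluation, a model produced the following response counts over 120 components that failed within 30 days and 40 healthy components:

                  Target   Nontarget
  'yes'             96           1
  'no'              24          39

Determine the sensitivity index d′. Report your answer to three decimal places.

H = 96/120 = 0.8000
FA = 1/40 = 0.0250
z(0.8000) = 0.8416, z(0.0250) = -1.9600
d' = z(H) − z(FA) = 0.8416 − (-1.9600) = 2.8016

d′ = 2.802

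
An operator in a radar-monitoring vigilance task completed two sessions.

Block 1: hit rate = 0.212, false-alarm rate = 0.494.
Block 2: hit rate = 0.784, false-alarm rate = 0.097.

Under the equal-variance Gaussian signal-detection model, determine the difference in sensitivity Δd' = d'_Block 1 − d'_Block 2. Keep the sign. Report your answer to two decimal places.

Δd' = -2.87

Block 1: z(0.212) = -0.800, z(0.494) = -0.015, d' = -0.785
Block 2: z(0.784) = 0.786, z(0.097) = -1.299, d' = 2.085
Δd' = d'_Block 1 − d'_Block 2 = -0.785 − 2.085 = -2.870
Block 2 has the higher sensitivity.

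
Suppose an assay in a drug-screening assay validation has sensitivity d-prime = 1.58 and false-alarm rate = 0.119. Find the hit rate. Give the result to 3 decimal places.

z(false-alarm rate) = z(0.119) = -1.1800
z(H) = z(FA) + d' = -1.1800 + 1.58 = 0.4000
hit rate = Φ(0.4000) = 0.6554

hit rate = 0.655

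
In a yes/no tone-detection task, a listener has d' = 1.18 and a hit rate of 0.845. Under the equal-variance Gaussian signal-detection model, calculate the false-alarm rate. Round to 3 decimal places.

z(hit rate) = z(0.845) = 1.0152
z(FA) = z(H) − d' = 1.0152 − 1.18 = -0.1648
false-alarm rate = Φ(-0.1648) = 0.4346

false-alarm rate = 0.435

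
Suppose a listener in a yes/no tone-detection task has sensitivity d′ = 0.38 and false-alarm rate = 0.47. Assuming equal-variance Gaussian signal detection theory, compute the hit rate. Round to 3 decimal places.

z(false-alarm rate) = z(0.47) = -0.0753
z(H) = z(FA) + d' = -0.0753 + 0.38 = 0.3047
hit rate = Φ(0.3047) = 0.6197

hit rate = 0.620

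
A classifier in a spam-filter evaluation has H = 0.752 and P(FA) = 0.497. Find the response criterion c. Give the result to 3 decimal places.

c = -0.337

Φ⁻¹(0.752) = 0.6808, Φ⁻¹(0.497) = -0.0075
c = −½·[z(H) + z(FA)] = −0.5 × (0.6808 + (-0.0075)) = -0.33665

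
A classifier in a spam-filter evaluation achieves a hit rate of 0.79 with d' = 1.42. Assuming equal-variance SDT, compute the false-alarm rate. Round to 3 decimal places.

z(hit rate) = z(0.79) = 0.8064
z(FA) = z(H) − d' = 0.8064 − 1.42 = -0.6136
false-alarm rate = Φ(-0.6136) = 0.2697

false-alarm rate = 0.270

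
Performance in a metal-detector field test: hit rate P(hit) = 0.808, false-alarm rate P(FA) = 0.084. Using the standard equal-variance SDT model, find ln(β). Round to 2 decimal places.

z(H) = z(0.808) = 0.871
z(FA) = z(0.084) = -1.379
ln β = −½·[z(H)² − z(FA)²] = −0.5 × (0.759 − 1.902) = 0.5715

ln β = 0.57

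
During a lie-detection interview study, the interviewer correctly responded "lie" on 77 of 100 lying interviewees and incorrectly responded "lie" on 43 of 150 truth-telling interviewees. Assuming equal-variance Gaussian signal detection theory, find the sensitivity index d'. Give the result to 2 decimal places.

d' = 1.30

H = 77/100 = 0.7700
FA = 43/150 = 0.2867
z(0.7700) = 0.7388, z(0.2867) = -0.5631
d' = z(H) − z(FA) = 0.7388 − (-0.5631) = 1.3019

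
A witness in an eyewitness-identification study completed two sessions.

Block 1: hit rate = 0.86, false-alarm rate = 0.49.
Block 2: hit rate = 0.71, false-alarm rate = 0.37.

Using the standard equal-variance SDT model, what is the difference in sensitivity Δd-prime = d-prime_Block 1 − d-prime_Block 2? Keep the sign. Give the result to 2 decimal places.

Δd-prime = 0.22

Block 1: z(0.86) = 1.080, z(0.49) = -0.025, d' = 1.105
Block 2: z(0.71) = 0.553, z(0.37) = -0.332, d' = 0.885
Δd' = d'_Block 1 − d'_Block 2 = 1.105 − 0.885 = 0.220
Block 1 has the higher sensitivity.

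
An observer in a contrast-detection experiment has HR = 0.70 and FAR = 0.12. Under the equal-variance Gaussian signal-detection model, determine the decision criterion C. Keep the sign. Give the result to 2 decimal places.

C = 0.33

z(H) = 0.524
z(FA) = -1.175
c = −½·[z(H) + z(FA)] = −0.5 × (0.524 + (-1.175)) = 0.3255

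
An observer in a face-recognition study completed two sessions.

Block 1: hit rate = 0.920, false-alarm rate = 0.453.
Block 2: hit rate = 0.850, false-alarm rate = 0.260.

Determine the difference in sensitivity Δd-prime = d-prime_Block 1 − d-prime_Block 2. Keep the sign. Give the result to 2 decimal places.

Δd-prime = -0.16

Block 1: z(0.920) = 1.405, z(0.453) = -0.118, d' = 1.523
Block 2: z(0.850) = 1.036, z(0.260) = -0.643, d' = 1.679
Δd' = d'_Block 1 − d'_Block 2 = 1.523 − 1.679 = -0.156
Block 2 has the higher sensitivity.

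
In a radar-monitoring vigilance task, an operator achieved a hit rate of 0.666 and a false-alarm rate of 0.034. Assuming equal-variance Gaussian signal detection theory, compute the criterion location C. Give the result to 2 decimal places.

z(H) = z(0.666) = 0.4289
z(FA) = z(0.034) = -1.8250
c = −½·[z(H) + z(FA)] = −0.5 × (0.4289 + (-1.8250)) = 0.69805

C = 0.70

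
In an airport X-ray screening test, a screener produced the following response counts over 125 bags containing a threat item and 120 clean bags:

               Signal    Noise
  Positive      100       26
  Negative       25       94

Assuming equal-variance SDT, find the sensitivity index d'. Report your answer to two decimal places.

H = 100/125 = 0.8000
FA = 26/120 = 0.2167
z(H) = 0.8416
z(FA) = -0.7834
d' = z(H) − z(FA) = 0.8416 − (-0.7834) = 1.6250

d' = 1.63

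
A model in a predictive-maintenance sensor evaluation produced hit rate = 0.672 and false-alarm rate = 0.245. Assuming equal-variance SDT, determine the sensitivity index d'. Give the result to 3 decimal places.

d' = 1.136

z(H) = z(0.672) = 0.4454
z(FA) = z(0.245) = -0.6903
d' = z(H) − z(FA) = 0.4454 − (-0.6903) = 1.1357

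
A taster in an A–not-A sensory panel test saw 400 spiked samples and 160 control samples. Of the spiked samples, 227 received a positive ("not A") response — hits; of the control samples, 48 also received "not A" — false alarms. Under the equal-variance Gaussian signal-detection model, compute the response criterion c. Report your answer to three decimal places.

H = 227/400 = 0.5675
FA = 48/160 = 0.3000
z(H) = z(0.5675) = 0.1700
z(FA) = z(0.3000) = -0.5244
c = −½·[z(H) + z(FA)] = −0.5 × (0.1700 + (-0.5244)) = 0.1772
c > 0: the taster has a conservative response bias.

c = 0.177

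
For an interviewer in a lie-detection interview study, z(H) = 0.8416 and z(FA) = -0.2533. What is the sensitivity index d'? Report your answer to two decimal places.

d' = z(H) − z(FA) = 0.8416 − (-0.2533) = 1.0949

d' = 1.09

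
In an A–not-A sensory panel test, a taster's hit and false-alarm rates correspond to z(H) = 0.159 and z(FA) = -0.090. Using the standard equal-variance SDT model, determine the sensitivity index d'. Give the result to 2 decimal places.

d' = 0.25

d' = z(H) − z(FA) = 0.159 − (-0.090) = 0.249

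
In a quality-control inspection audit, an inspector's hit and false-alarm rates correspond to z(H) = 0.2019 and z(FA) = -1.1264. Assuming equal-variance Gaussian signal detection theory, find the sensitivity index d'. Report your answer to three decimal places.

d' = 1.328

d' = z(H) − z(FA) = 0.2019 − (-1.1264) = 1.3283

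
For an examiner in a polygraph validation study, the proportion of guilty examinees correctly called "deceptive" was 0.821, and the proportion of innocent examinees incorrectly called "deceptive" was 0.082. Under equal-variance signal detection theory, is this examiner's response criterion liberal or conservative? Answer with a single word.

z(H) = 0.919, z(FA) = -1.392
c = −½·(z(H) + z(FA)) = 0.2365
c > 0 → conservative criterion (biased toward responding “no”).

conservative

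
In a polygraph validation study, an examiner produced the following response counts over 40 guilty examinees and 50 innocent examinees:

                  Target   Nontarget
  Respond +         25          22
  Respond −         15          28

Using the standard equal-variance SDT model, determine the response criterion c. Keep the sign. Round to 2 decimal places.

c = -0.08

H = 25/40 = 0.6250
FA = 22/50 = 0.4400
z(H) = z(0.6250) = 0.3186
z(FA) = z(0.4400) = -0.1510
c = −½·[z(H) + z(FA)] = −0.5 × (0.3186 + (-0.1510)) = -0.0838
c < 0: the examiner has a liberal response bias.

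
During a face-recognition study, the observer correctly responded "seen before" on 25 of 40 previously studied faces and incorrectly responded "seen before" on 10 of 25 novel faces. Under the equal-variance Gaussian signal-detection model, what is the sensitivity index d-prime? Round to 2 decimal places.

d-prime = 0.57

H = 25/40 = 0.6250
FA = 10/25 = 0.4000
z(0.6250) = 0.319, z(0.4000) = -0.253
d' = z(H) − z(FA) = 0.319 − (-0.253) = 0.572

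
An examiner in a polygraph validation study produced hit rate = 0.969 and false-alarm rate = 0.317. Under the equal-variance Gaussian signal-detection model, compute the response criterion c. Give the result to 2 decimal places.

c = -0.70

z(0.969) = 1.8663, z(0.317) = -0.4761
c = −½·[z(H) + z(FA)] = −0.5 × (1.8663 + (-0.4761)) = -0.6951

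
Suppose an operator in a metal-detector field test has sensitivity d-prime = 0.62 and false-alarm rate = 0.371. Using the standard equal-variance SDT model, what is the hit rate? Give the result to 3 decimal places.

z(false-alarm rate) = z(0.371) = -0.3292
z(H) = z(FA) + d' = -0.3292 + 0.62 = 0.2908
hit rate = Φ(0.2908) = 0.6144

hit rate = 0.614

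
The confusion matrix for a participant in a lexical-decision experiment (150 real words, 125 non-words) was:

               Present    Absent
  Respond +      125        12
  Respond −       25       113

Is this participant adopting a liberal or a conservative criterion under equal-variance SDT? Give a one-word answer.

conservative

z(H) = 0.967, z(FA) = -1.305
c = −½·(z(H) + z(FA)) = 0.169
c > 0 → conservative criterion (biased toward responding “no”).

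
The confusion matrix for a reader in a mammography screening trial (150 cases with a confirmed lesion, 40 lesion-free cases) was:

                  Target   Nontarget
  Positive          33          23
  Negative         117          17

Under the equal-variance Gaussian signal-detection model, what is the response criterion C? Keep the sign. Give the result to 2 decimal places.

C = 0.29

H = 33/150 = 0.2200
FA = 23/40 = 0.5750
z(H) = -0.7722
z(FA) = 0.1891
c = −½·[z(H) + z(FA)] = −0.5 × (-0.7722 + 0.1891) = 0.29155
c > 0: the reader has a conservative response bias.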